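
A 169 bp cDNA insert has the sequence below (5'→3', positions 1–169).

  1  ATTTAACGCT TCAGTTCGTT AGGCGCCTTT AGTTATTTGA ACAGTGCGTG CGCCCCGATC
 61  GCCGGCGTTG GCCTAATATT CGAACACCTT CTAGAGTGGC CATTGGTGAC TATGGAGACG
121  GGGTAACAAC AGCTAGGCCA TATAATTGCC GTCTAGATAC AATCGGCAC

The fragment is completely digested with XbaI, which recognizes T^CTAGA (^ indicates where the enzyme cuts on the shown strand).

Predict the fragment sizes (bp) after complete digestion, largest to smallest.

XbaI sites (TCTAGA) start at positions 90, 152.
XbaI cuts after the first base of each site, so after positions 90, 152.
Linear molecule, 2 cuts → 3 fragments:
  1–90 → 90 bp
  91–152 → 62 bp
  153–169 → 17 bp
Sorted largest to smallest: 90, 62, 17 bp.

90, 62, 17 bp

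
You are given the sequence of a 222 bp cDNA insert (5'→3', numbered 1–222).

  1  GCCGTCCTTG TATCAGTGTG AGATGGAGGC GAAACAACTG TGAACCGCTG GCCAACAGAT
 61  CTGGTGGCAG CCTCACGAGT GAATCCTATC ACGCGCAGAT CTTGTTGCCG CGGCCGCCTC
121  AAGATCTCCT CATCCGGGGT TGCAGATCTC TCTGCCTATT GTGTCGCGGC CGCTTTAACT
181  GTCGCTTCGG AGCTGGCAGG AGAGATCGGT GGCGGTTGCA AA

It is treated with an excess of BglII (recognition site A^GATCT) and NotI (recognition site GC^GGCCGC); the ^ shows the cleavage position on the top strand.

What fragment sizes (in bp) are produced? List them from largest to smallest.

57, 55, 40, 23, 22, 14, 11 bp

BglII sites (AGATCT) start at positions 57, 97, 122, 144.
BglII cuts after the first base of each site, so after positions 57, 97, 122, 144.
NotI sites (GCGGCCGC) start at positions 110, 166.
NotI cuts after base 2 of each site, so after positions 111, 167.
Combined cut positions: 57, 97, 111, 122, 144, 167.
Linear molecule, 6 cuts → 7 fragments:
  1–57 → 57 bp
  58–97 → 40 bp
  98–111 → 14 bp
  112–122 → 11 bp
  123–144 → 22 bp
  145–167 → 23 bp
  168–222 → 55 bp
Sorted largest to smallest: 57, 55, 40, 23, 22, 14, 11 bp.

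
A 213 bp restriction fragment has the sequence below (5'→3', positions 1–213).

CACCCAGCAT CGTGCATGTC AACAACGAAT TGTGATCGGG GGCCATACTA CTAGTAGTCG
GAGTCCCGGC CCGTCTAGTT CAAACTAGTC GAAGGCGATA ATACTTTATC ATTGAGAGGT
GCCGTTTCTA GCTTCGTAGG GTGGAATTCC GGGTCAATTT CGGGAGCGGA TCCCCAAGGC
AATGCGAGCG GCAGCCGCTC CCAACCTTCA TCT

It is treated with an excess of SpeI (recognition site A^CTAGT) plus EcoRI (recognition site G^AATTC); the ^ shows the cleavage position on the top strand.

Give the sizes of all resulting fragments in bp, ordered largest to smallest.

SpeI sites (ACTAGT) start at positions 50, 84.
SpeI cuts after the first base of each site, so after positions 50, 84.
The EcoRI site (GAATTC) starts at position 144.
EcoRI cuts after the first base of each site, so after position 144.
Combined cut positions: 50, 84, 144.
Linear molecule, 3 cuts → 4 fragments:
  1–50 → 50 bp
  51–84 → 34 bp
  85–144 → 60 bp
  145–213 → 69 bp
Sorted largest to smallest: 69, 60, 50, 34 bp.

69, 60, 50, 34 bp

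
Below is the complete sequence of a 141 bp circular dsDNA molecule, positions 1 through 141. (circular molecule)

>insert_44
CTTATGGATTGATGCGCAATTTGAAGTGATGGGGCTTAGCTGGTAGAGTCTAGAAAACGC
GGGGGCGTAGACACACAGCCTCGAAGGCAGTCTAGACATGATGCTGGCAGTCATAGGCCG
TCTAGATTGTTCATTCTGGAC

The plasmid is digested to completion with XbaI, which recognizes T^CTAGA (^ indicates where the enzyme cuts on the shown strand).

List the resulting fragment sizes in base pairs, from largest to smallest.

69, 42, 30 bp

XbaI sites (TCTAGA) start at positions 49, 91, 121.
XbaI cuts after the first base of each site, so after positions 49, 91, 121.
Circular molecule, 3 cuts → 3 fragments:
  50–91 → 42 bp
  92–121 → 30 bp
  122–141 then 1–49 → 20 + 49 = 69 bp
Sorted largest to smallest: 69, 42, 30 bp.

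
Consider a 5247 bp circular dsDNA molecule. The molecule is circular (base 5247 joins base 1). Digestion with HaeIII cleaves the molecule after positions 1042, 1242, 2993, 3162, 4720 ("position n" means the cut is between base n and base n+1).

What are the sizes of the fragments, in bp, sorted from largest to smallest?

1751, 1569, 1558, 200, 169 bp

Circular molecule, 5 cuts → 5 fragments:
  1242 − 1042 = 200 bp
  2993 − 1242 = 1751 bp
  3162 − 2993 = 169 bp
  4720 − 3162 = 1558 bp
  wrap: 5247 − 4720 + 1042 = 1569 bp
Sorted largest to smallest: 1751, 1569, 1558, 200, 169 bp.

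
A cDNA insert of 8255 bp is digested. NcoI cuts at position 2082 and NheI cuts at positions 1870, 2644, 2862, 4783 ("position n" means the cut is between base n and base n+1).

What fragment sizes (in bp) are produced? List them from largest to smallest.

Combined cut positions (sorted): 1870, 2082, 2644, 2862, 4783.
Linear molecule, 5 cuts → 6 fragments:
  1870 − 0 = 1870 bp
  2082 − 1870 = 212 bp
  2644 − 2082 = 562 bp
  2862 − 2644 = 218 bp
  4783 − 2862 = 1921 bp
  8255 − 4783 = 3472 bp
Sorted largest to smallest: 3472, 1921, 1870, 562, 218, 212 bp.

3472, 1921, 1870, 562, 218, 212 bp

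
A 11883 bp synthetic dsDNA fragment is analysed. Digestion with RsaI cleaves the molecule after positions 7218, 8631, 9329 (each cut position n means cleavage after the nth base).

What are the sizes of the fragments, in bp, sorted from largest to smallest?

7218, 2554, 1413, 698 bp

Linear molecule, 3 cuts → 4 fragments:
  7218 − 0 = 7218 bp
  8631 − 7218 = 1413 bp
  9329 − 8631 = 698 bp
  11883 − 9329 = 2554 bp
Sorted largest to smallest: 7218, 2554, 1413, 698 bp.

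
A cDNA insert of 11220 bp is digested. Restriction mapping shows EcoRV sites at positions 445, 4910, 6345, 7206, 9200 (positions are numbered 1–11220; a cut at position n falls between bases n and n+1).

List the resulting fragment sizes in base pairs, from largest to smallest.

Linear molecule, 5 cuts → 6 fragments:
  445 − 0 = 445 bp
  4910 − 445 = 4465 bp
  6345 − 4910 = 1435 bp
  7206 − 6345 = 861 bp
  9200 − 7206 = 1994 bp
  11220 − 9200 = 2020 bp
Sorted largest to smallest: 4465, 2020, 1994, 1435, 861, 445 bp.

4465, 2020, 1994, 1435, 861, 445 bp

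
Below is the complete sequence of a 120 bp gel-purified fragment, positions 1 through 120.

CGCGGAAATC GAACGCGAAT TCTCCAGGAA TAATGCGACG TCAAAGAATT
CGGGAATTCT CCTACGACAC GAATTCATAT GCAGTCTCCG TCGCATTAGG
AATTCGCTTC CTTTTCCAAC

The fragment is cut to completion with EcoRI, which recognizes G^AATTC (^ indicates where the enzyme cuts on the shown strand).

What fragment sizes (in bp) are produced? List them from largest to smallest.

29, 29, 20, 17, 17, 8 bp

EcoRI sites (GAATTC) start at positions 17, 46, 54, 71, 100.
EcoRI cuts after the first base of each site, so after positions 17, 46, 54, 71, 100.
Linear molecule, 5 cuts → 6 fragments:
  1–17 → 17 bp
  18–46 → 29 bp
  47–54 → 8 bp
  55–71 → 17 bp
  72–100 → 29 bp
  101–120 → 20 bp
Sorted largest to smallest: 29, 29, 20, 17, 17, 8 bp.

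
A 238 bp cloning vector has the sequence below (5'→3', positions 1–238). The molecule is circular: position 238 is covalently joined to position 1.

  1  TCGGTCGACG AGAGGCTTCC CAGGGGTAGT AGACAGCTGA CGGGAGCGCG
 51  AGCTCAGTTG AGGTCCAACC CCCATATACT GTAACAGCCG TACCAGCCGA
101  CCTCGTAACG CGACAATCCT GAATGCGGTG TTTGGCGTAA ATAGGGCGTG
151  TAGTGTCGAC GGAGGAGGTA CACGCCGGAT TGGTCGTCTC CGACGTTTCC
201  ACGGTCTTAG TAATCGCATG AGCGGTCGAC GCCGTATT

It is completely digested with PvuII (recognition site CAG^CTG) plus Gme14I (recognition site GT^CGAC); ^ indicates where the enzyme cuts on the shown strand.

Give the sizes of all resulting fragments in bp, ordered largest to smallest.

The PvuII site (CAGCTG) starts at position 34.
PvuII cuts after base 3 of each site, so after position 36.
Gme14I sites (GTCGAC) start at positions 4, 155, 225.
Gme14I cuts after base 2 of each site, so after positions 5, 156, 226.
Combined cut positions: 5, 36, 156, 226.
Circular molecule, 4 cuts → 4 fragments:
  6–36 → 31 bp
  37–156 → 120 bp
  157–226 → 70 bp
  227–238 then 1–5 → 12 + 5 = 17 bp
Sorted largest to smallest: 120, 70, 31, 17 bp.

120, 70, 31, 17 bp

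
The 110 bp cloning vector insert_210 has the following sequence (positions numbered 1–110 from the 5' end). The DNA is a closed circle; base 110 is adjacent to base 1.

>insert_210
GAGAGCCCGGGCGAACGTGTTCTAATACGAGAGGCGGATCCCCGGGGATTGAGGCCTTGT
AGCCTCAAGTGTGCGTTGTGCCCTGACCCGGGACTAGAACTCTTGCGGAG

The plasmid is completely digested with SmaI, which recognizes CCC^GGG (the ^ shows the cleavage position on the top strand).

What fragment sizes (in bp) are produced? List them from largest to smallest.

46, 35, 29 bp

SmaI sites (CCCGGG) start at positions 6, 41, 87.
SmaI cuts after base 3 of each site, so after positions 8, 43, 89.
Circular molecule, 3 cuts → 3 fragments:
  9–43 → 35 bp
  44–89 → 46 bp
  90–110 then 1–8 → 21 + 8 = 29 bp
Sorted largest to smallest: 46, 35, 29 bp.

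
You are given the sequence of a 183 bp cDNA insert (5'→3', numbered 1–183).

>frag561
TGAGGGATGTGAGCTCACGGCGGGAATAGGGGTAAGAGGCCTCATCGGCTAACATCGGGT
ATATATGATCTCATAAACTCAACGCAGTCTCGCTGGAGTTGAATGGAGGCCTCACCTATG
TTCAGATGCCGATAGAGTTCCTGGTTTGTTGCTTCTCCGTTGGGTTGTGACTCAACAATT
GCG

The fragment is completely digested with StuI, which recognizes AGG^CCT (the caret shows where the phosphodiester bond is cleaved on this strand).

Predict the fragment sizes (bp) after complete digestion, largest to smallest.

StuI sites (AGGCCT) start at positions 37, 107.
StuI cuts after base 3 of each site, so after positions 39, 109.
Linear molecule, 2 cuts → 3 fragments:
  1–39 → 39 bp
  40–109 → 70 bp
  110–183 → 74 bp
Sorted largest to smallest: 74, 70, 39 bp.

74, 70, 39 bp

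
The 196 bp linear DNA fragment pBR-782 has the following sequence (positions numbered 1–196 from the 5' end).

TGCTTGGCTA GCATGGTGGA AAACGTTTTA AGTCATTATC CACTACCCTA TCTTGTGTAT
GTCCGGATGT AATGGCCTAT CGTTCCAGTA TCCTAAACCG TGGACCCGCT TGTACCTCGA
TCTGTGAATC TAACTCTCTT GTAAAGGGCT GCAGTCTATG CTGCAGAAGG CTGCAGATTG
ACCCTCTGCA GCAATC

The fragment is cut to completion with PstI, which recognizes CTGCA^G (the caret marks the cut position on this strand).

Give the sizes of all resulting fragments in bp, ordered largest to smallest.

PstI sites (CTGCAG) start at positions 149, 161, 171, 186.
PstI cuts after base 5 of each site (before the last base), so after positions 153, 165, 175, 190.
Linear molecule, 4 cuts → 5 fragments:
  1–153 → 153 bp
  154–165 → 12 bp
  166–175 → 10 bp
  176–190 → 15 bp
  191–196 → 6 bp
Sorted largest to smallest: 153, 15, 12, 10, 6 bp.

153, 15, 12, 10, 6 bp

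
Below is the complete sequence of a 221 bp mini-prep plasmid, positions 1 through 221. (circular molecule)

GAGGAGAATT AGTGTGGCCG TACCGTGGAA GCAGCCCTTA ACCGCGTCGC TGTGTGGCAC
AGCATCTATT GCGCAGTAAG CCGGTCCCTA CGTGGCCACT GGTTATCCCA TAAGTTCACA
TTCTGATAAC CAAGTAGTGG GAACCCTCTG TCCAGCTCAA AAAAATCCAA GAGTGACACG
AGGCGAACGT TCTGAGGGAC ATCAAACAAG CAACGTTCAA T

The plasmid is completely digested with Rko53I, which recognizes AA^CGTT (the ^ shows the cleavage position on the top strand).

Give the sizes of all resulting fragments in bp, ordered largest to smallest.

195, 26 bp

Rko53I sites (AACGTT) start at positions 186, 212.
Rko53I cuts after base 2 of each site, so after positions 187, 213.
Circular molecule, 2 cuts → 2 fragments:
  188–213 → 26 bp
  214–221 then 1–187 → 8 + 187 = 195 bp
Sorted largest to smallest: 195, 26 bp.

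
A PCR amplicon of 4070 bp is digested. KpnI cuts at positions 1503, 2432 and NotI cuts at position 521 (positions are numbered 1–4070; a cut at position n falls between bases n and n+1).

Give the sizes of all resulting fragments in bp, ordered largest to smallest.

Combined cut positions (sorted): 521, 1503, 2432.
Linear molecule, 3 cuts → 4 fragments:
  521 − 0 = 521 bp
  1503 − 521 = 982 bp
  2432 − 1503 = 929 bp
  4070 − 2432 = 1638 bp
Sorted largest to smallest: 1638, 982, 929, 521 bp.

1638, 982, 929, 521 bp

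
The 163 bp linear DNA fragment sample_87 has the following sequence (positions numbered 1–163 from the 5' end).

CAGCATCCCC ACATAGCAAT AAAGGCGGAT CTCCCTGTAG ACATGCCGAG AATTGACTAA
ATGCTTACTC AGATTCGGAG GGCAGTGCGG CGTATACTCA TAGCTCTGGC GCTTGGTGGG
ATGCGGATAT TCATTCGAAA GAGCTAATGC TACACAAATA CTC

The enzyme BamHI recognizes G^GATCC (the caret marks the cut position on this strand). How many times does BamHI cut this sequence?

No occurrence of GGATCC is present in the sequence.
BamHI does not cut: 0 sites.

0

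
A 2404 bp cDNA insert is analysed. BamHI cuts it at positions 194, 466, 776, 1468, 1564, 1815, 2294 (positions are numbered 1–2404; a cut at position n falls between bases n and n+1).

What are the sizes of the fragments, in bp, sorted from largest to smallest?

692, 479, 310, 272, 251, 194, 110, 96 bp

Linear molecule, 7 cuts → 8 fragments:
  194 − 0 = 194 bp
  466 − 194 = 272 bp
  776 − 466 = 310 bp
  1468 − 776 = 692 bp
  1564 − 1468 = 96 bp
  1815 − 1564 = 251 bp
  2294 − 1815 = 479 bp
  2404 − 2294 = 110 bp
Sorted largest to smallest: 692, 479, 310, 272, 251, 194, 110, 96 bp.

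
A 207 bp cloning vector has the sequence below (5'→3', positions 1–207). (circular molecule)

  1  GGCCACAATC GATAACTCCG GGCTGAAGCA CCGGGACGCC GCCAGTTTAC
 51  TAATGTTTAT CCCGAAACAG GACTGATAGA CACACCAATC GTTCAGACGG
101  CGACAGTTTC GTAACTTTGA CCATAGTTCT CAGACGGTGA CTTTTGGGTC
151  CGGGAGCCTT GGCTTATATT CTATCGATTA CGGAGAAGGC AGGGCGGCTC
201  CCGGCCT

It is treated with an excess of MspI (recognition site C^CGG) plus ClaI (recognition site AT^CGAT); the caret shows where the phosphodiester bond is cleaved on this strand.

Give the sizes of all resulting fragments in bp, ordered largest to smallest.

MspI sites (CCGG) start at positions 18, 31, 150, 201.
MspI cuts after the first base of each site, so after positions 18, 31, 150, 201.
ClaI sites (ATCGAT) start at positions 8, 173.
ClaI cuts after base 2 of each site, so after positions 9, 174.
Combined cut positions: 9, 18, 31, 150, 174, 201.
Circular molecule, 6 cuts → 6 fragments:
  10–18 → 9 bp
  19–31 → 13 bp
  32–150 → 119 bp
  151–174 → 24 bp
  175–201 → 27 bp
  202–207 then 1–9 → 6 + 9 = 15 bp
Sorted largest to smallest: 119, 27, 24, 15, 13, 9 bp.

119, 27, 24, 15, 13, 9 bp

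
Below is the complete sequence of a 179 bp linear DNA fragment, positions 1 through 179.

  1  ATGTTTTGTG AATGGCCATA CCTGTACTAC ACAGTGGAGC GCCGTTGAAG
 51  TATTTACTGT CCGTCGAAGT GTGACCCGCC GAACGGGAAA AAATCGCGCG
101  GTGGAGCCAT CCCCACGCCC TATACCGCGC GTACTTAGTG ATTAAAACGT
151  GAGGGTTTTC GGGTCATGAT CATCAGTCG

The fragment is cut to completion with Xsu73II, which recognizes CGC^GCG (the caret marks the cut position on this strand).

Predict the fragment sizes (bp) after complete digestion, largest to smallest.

Xsu73II sites (CGCGCG) start at positions 95, 126.
Xsu73II cuts after base 3 of each site, so after positions 97, 128.
Linear molecule, 2 cuts → 3 fragments:
  1–97 → 97 bp
  98–128 → 31 bp
  129–179 → 51 bp
Sorted largest to smallest: 97, 51, 31 bp.

97, 51, 31 bp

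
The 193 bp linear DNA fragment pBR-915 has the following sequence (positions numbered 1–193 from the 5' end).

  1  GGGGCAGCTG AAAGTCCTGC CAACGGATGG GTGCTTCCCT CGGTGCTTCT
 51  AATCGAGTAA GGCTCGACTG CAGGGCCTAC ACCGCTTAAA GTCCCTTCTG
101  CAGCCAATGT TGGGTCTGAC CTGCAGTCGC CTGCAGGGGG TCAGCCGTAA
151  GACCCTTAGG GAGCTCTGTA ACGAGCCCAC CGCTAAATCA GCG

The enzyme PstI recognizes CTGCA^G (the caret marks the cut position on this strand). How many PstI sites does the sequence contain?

4

CTGCAG occurs starting at positions 68, 98, 121, 131.
PstI cuts at 4 sites.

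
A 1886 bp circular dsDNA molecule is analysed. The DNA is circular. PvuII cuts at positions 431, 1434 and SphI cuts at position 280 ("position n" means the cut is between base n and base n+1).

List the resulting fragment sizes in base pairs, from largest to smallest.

1003, 732, 151 bp

Combined cut positions (sorted): 280, 431, 1434.
Circular molecule, 3 cuts → 3 fragments:
  431 − 280 = 151 bp
  1434 − 431 = 1003 bp
  wrap: 1886 − 1434 + 280 = 732 bp
Sorted largest to smallest: 1003, 732, 151 bp.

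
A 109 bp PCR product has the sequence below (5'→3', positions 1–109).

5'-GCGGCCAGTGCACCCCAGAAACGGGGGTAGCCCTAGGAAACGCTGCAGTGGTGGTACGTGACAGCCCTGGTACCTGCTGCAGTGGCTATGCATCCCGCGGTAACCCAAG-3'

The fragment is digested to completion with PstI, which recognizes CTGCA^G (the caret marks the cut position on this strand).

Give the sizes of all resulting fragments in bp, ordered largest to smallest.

47, 34, 28 bp

PstI sites (CTGCAG) start at positions 43, 77.
PstI cuts after base 5 of each site (before the last base), so after positions 47, 81.
Linear molecule, 2 cuts → 3 fragments:
  1–47 → 47 bp
  48–81 → 34 bp
  82–109 → 28 bp
Sorted largest to smallest: 47, 34, 28 bp.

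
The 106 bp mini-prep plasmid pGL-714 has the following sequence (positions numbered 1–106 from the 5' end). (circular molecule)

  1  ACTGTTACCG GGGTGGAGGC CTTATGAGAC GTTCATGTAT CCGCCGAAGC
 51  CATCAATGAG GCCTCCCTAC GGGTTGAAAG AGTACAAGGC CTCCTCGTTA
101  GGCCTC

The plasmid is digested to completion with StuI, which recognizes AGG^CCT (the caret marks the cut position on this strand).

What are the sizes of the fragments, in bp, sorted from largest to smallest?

42, 28, 23, 13 bp

StuI sites (AGGCCT) start at positions 17, 59, 87, 100.
StuI cuts after base 3 of each site, so after positions 19, 61, 89, 102.
Circular molecule, 4 cuts → 4 fragments:
  20–61 → 42 bp
  62–89 → 28 bp
  90–102 → 13 bp
  103–106 then 1–19 → 4 + 19 = 23 bp
Sorted largest to smallest: 42, 28, 23, 13 bp.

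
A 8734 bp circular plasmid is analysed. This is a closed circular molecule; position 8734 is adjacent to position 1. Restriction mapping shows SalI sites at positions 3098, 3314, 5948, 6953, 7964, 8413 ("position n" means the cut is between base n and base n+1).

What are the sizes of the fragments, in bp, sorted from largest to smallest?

Circular molecule, 6 cuts → 6 fragments:
  3314 − 3098 = 216 bp
  5948 − 3314 = 2634 bp
  6953 − 5948 = 1005 bp
  7964 − 6953 = 1011 bp
  8413 − 7964 = 449 bp
  wrap: 8734 − 8413 + 3098 = 3419 bp
Sorted largest to smallest: 3419, 2634, 1011, 1005, 449, 216 bp.

3419, 2634, 1011, 1005, 449, 216 bp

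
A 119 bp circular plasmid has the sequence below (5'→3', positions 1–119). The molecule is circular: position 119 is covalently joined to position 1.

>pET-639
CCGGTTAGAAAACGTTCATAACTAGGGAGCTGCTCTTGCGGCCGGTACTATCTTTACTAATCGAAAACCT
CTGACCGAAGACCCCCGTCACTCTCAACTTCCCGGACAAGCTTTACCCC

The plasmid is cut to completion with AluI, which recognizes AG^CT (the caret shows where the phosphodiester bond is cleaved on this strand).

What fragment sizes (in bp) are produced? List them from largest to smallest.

AluI sites (AGCT) start at positions 28, 109.
AluI cuts after base 2 of each site, so after positions 29, 110.
Circular molecule, 2 cuts → 2 fragments:
  30–110 → 81 bp
  111–119 then 1–29 → 9 + 29 = 38 bp
Sorted largest to smallest: 81, 38 bp.

81, 38 bp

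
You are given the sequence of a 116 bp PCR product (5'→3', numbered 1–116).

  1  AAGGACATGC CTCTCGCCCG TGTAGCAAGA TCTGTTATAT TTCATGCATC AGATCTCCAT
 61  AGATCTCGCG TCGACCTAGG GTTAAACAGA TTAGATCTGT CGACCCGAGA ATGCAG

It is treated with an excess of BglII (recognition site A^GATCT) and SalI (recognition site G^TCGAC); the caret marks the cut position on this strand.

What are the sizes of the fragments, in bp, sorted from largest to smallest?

28, 23, 23, 17, 10, 9, 6 bp

BglII sites (AGATCT) start at positions 28, 51, 61, 93.
BglII cuts after the first base of each site, so after positions 28, 51, 61, 93.
SalI sites (GTCGAC) start at positions 70, 99.
SalI cuts after the first base of each site, so after positions 70, 99.
Combined cut positions: 28, 51, 61, 70, 93, 99.
Linear molecule, 6 cuts → 7 fragments:
  1–28 → 28 bp
  29–51 → 23 bp
  52–61 → 10 bp
  62–70 → 9 bp
  71–93 → 23 bp
  94–99 → 6 bp
  100–116 → 17 bp
Sorted largest to smallest: 28, 23, 23, 17, 10, 9, 6 bp.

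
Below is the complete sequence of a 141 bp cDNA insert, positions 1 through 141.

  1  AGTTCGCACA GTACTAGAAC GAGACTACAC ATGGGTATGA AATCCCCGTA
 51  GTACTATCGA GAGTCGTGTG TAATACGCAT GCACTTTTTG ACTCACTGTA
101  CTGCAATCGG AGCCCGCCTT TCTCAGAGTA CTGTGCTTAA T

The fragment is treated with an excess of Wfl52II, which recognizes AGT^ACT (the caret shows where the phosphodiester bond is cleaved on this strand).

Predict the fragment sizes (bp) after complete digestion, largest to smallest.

77, 40, 12, 12 bp

Wfl52II sites (AGTACT) start at positions 10, 50, 127.
Wfl52II cuts after base 3 of each site, so after positions 12, 52, 129.
Linear molecule, 3 cuts → 4 fragments:
  1–12 → 12 bp
  13–52 → 40 bp
  53–129 → 77 bp
  130–141 → 12 bp
Sorted largest to smallest: 77, 40, 12, 12 bp.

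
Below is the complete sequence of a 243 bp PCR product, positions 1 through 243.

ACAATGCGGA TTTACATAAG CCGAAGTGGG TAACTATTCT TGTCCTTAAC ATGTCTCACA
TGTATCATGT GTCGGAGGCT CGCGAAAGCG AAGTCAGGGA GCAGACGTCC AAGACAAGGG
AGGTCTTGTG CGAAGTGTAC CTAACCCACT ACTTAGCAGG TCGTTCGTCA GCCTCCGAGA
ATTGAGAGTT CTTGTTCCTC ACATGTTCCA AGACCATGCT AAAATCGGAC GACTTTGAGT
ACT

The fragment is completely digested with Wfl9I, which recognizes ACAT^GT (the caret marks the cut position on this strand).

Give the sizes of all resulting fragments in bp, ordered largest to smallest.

143, 52, 39, 9 bp

Wfl9I sites (ACATGT) start at positions 49, 58, 201.
Wfl9I cuts after base 4 of each site, so after positions 52, 61, 204.
Linear molecule, 3 cuts → 4 fragments:
  1–52 → 52 bp
  53–61 → 9 bp
  62–204 → 143 bp
  205–243 → 39 bp
Sorted largest to smallest: 143, 52, 39, 9 bp.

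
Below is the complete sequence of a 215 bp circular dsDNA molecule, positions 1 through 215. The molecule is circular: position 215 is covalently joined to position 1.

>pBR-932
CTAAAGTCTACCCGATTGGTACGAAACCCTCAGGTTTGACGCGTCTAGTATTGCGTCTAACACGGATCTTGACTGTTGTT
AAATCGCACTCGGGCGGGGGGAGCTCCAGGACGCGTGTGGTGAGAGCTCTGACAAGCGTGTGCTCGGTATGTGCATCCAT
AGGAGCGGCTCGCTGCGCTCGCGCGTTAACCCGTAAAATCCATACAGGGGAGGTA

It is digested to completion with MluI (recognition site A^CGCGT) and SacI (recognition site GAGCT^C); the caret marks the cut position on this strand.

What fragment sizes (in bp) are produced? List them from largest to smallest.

126, 66, 17, 6 bp

MluI sites (ACGCGT) start at positions 39, 111.
MluI cuts after the first base of each site, so after positions 39, 111.
SacI sites (GAGCTC) start at positions 101, 124.
SacI cuts after base 5 of each site (before the last base), so after positions 105, 128.
Combined cut positions: 39, 105, 111, 128.
Circular molecule, 4 cuts → 4 fragments:
  40–105 → 66 bp
  106–111 → 6 bp
  112–128 → 17 bp
  129–215 then 1–39 → 87 + 39 = 126 bp
Sorted largest to smallest: 126, 66, 17, 6 bp.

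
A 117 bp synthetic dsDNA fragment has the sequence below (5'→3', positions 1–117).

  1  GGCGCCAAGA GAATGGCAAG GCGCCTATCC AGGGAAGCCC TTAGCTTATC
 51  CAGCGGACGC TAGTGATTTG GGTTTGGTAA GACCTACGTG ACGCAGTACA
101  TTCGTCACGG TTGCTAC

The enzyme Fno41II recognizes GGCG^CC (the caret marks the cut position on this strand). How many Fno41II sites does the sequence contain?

2

GGCGCC occurs starting at positions 1, 20.
Fno41II cuts at 2 sites.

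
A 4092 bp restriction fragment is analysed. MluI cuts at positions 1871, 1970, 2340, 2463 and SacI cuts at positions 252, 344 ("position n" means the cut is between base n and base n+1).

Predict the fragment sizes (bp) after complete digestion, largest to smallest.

1629, 1527, 370, 252, 123, 99, 92 bp

Combined cut positions (sorted): 252, 344, 1871, 1970, 2340, 2463.
Linear molecule, 6 cuts → 7 fragments:
  252 − 0 = 252 bp
  344 − 252 = 92 bp
  1871 − 344 = 1527 bp
  1970 − 1871 = 99 bp
  2340 − 1970 = 370 bp
  2463 − 2340 = 123 bp
  4092 − 2463 = 1629 bp
Sorted largest to smallest: 1629, 1527, 370, 252, 123, 99, 92 bp.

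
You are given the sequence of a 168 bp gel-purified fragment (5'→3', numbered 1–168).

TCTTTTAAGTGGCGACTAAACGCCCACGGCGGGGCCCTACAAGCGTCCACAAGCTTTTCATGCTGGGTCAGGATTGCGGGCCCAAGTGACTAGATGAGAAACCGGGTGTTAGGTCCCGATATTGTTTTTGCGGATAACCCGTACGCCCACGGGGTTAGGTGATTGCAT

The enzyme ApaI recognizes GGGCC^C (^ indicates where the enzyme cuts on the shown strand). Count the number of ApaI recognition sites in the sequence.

2

GGGCCC occurs starting at positions 32, 78.
ApaI cuts at 2 sites.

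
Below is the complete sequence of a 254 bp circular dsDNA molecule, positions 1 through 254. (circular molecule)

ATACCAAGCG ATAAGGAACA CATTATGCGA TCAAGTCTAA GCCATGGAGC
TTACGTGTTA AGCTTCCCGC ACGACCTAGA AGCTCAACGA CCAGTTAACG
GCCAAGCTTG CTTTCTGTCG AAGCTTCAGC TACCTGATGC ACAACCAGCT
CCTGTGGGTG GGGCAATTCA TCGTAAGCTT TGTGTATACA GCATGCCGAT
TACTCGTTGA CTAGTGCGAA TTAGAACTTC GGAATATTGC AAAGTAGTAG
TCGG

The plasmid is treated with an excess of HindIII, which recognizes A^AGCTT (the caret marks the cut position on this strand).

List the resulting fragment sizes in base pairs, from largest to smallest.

HindIII sites (AAGCTT) start at positions 60, 104, 121, 175.
HindIII cuts after the first base of each site, so after positions 60, 104, 121, 175.
Circular molecule, 4 cuts → 4 fragments:
  61–104 → 44 bp
  105–121 → 17 bp
  122–175 → 54 bp
  176–254 then 1–60 → 79 + 60 = 139 bp
Sorted largest to smallest: 139, 54, 44, 17 bp.

139, 54, 44, 17 bp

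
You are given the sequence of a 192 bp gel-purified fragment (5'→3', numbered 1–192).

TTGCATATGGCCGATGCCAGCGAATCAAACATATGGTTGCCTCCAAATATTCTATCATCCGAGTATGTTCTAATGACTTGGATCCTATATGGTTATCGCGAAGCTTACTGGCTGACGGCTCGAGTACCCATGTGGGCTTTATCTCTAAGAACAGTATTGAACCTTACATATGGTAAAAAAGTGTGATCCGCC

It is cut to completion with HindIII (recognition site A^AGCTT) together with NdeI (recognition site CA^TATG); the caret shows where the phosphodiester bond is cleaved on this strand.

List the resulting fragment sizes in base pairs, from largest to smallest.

The HindIII site (AAGCTT) starts at position 101.
HindIII cuts after the first base of each site, so after position 101.
NdeI sites (CATATG) start at positions 4, 30, 167.
NdeI cuts after base 2 of each site, so after positions 5, 31, 168.
Combined cut positions: 5, 31, 101, 168.
Linear molecule, 4 cuts → 5 fragments:
  1–5 → 5 bp
  6–31 → 26 bp
  32–101 → 70 bp
  102–168 → 67 bp
  169–192 → 24 bp
Sorted largest to smallest: 70, 67, 26, 24, 5 bp.

70, 67, 26, 24, 5 bp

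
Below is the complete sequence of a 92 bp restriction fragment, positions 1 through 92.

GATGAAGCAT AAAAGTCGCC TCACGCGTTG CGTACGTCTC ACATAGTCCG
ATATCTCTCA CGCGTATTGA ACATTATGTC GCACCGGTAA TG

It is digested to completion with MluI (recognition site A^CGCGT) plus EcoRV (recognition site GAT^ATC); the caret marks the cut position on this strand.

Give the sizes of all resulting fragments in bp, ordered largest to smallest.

MluI sites (ACGCGT) start at positions 23, 60.
MluI cuts after the first base of each site, so after positions 23, 60.
The EcoRV site (GATATC) starts at position 50.
EcoRV cuts after base 3 of each site, so after position 52.
Combined cut positions: 23, 52, 60.
Linear molecule, 3 cuts → 4 fragments:
  1–23 → 23 bp
  24–52 → 29 bp
  53–60 → 8 bp
  61–92 → 32 bp
Sorted largest to smallest: 32, 29, 23, 8 bp.

32, 29, 23, 8 bp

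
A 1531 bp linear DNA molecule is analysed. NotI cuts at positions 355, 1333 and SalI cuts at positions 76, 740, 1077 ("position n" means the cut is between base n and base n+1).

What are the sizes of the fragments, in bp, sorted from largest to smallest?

385, 337, 279, 256, 198, 76 bp

Combined cut positions (sorted): 76, 355, 740, 1077, 1333.
Linear molecule, 5 cuts → 6 fragments:
  76 − 0 = 76 bp
  355 − 76 = 279 bp
  740 − 355 = 385 bp
  1077 − 740 = 337 bp
  1333 − 1077 = 256 bp
  1531 − 1333 = 198 bp
Sorted largest to smallest: 385, 337, 279, 256, 198, 76 bp.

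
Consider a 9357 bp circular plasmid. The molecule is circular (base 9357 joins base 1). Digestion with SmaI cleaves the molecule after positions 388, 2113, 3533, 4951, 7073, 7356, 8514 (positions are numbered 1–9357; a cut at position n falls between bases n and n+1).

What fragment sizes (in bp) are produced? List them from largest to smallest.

Circular molecule, 7 cuts → 7 fragments:
  2113 − 388 = 1725 bp
  3533 − 2113 = 1420 bp
  4951 − 3533 = 1418 bp
  7073 − 4951 = 2122 bp
  7356 − 7073 = 283 bp
  8514 − 7356 = 1158 bp
  wrap: 9357 − 8514 + 388 = 1231 bp
Sorted largest to smallest: 2122, 1725, 1420, 1418, 1231, 1158, 283 bp.

2122, 1725, 1420, 1418, 1231, 1158, 283 bp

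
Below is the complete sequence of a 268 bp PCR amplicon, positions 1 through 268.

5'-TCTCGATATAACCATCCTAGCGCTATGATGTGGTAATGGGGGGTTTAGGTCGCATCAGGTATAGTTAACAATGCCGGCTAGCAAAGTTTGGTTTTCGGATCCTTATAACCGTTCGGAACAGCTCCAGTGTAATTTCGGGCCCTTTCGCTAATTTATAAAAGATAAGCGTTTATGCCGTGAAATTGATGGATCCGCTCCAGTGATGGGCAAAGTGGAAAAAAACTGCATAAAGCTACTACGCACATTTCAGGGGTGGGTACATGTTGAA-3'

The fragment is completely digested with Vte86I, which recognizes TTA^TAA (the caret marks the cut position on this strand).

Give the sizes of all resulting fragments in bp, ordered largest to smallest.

113, 105, 50 bp

Vte86I sites (TTATAA) start at positions 103, 153.
Vte86I cuts after base 3 of each site, so after positions 105, 155.
Linear molecule, 2 cuts → 3 fragments:
  1–105 → 105 bp
  106–155 → 50 bp
  156–268 → 113 bp
Sorted largest to smallest: 113, 105, 50 bp.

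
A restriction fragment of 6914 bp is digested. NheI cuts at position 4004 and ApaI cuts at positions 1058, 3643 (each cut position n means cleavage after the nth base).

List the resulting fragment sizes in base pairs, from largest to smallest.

2910, 2585, 1058, 361 bp

Combined cut positions (sorted): 1058, 3643, 4004.
Linear molecule, 3 cuts → 4 fragments:
  1058 − 0 = 1058 bp
  3643 − 1058 = 2585 bp
  4004 − 3643 = 361 bp
  6914 − 4004 = 2910 bp
Sorted largest to smallest: 2910, 2585, 1058, 361 bp.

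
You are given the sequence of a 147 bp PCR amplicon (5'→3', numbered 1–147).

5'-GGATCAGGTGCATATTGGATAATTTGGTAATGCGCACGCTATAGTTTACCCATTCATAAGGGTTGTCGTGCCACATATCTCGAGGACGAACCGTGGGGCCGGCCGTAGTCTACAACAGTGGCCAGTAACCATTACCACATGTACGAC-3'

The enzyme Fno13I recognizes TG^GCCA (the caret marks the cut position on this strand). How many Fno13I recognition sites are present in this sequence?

TGGCCA occurs starting at position 119.
Fno13I cuts at 1 site.

1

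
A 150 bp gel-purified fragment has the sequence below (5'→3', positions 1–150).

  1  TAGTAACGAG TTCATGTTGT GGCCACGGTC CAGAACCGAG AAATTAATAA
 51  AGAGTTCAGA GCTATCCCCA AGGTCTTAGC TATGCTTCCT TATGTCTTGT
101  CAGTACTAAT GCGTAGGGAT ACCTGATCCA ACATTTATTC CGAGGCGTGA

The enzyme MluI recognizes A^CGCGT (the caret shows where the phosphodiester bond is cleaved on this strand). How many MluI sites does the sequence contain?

No occurrence of ACGCGT is present in the sequence.
MluI does not cut: 0 sites.

0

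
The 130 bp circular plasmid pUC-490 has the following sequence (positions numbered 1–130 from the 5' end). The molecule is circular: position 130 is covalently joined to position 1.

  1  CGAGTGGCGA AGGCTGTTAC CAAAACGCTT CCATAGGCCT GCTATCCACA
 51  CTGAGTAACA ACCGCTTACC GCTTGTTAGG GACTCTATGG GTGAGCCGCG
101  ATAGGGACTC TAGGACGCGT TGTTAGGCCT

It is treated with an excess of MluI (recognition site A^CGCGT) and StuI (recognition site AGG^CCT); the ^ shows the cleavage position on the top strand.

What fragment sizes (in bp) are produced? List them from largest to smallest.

The MluI site (ACGCGT) starts at position 115.
MluI cuts after the first base of each site, so after position 115.
StuI sites (AGGCCT) start at positions 35, 125.
StuI cuts after base 3 of each site, so after positions 37, 127.
Combined cut positions: 37, 115, 127.
Circular molecule, 3 cuts → 3 fragments:
  38–115 → 78 bp
  116–127 → 12 bp
  128–130 then 1–37 → 3 + 37 = 40 bp
Sorted largest to smallest: 78, 40, 12 bp.

78, 40, 12 bp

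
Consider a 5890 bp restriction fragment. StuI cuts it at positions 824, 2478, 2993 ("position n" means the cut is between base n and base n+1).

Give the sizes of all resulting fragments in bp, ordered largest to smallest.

Linear molecule, 3 cuts → 4 fragments:
  824 − 0 = 824 bp
  2478 − 824 = 1654 bp
  2993 − 2478 = 515 bp
  5890 − 2993 = 2897 bp
Sorted largest to smallest: 2897, 1654, 824, 515 bp.

2897, 1654, 824, 515 bp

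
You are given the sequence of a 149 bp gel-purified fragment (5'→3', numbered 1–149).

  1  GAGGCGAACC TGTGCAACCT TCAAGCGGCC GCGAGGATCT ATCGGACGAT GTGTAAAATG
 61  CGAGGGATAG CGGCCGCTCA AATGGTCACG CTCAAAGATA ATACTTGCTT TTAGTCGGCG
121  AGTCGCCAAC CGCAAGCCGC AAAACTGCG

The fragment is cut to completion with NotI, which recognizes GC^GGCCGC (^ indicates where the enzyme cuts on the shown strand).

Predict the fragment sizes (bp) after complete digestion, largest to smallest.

78, 45, 26 bp

NotI sites (GCGGCCGC) start at positions 25, 70.
NotI cuts after base 2 of each site, so after positions 26, 71.
Linear molecule, 2 cuts → 3 fragments:
  1–26 → 26 bp
  27–71 → 45 bp
  72–149 → 78 bp
Sorted largest to smallest: 78, 45, 26 bp.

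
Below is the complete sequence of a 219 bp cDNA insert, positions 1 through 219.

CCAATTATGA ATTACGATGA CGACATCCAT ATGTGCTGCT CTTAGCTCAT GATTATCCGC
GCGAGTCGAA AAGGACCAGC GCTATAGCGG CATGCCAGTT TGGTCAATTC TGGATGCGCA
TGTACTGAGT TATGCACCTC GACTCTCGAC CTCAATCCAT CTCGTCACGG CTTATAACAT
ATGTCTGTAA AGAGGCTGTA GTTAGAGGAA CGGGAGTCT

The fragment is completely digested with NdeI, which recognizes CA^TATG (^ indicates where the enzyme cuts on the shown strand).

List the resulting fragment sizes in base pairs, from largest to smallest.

150, 40, 29 bp

NdeI sites (CATATG) start at positions 28, 178.
NdeI cuts after base 2 of each site, so after positions 29, 179.
Linear molecule, 2 cuts → 3 fragments:
  1–29 → 29 bp
  30–179 → 150 bp
  180–219 → 40 bp
Sorted largest to smallest: 150, 40, 29 bp.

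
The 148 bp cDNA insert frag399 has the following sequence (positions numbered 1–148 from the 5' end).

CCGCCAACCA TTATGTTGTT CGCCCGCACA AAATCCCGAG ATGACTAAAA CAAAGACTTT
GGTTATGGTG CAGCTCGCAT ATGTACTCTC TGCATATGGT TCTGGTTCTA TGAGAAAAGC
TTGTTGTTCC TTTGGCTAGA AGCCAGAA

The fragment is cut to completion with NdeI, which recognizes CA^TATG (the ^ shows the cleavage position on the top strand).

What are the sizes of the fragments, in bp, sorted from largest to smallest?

79, 54, 15 bp

NdeI sites (CATATG) start at positions 78, 93.
NdeI cuts after base 2 of each site, so after positions 79, 94.
Linear molecule, 2 cuts → 3 fragments:
  1–79 → 79 bp
  80–94 → 15 bp
  95–148 → 54 bp
Sorted largest to smallest: 79, 54, 15 bp.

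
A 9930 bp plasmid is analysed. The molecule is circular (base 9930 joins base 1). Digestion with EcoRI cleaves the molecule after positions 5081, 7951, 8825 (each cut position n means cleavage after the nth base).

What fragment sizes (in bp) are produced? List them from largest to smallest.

6186, 2870, 874 bp

Circular molecule, 3 cuts → 3 fragments:
  7951 − 5081 = 2870 bp
  8825 − 7951 = 874 bp
  wrap: 9930 − 8825 + 5081 = 6186 bp
Sorted largest to smallest: 6186, 2870, 874 bp.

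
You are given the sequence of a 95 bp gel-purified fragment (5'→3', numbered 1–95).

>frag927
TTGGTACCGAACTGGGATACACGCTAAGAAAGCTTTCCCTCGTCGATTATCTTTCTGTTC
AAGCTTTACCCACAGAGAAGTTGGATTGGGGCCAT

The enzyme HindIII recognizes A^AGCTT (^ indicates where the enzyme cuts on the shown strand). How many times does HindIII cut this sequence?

AAGCTT occurs starting at positions 30, 61.
HindIII cuts at 2 sites.

2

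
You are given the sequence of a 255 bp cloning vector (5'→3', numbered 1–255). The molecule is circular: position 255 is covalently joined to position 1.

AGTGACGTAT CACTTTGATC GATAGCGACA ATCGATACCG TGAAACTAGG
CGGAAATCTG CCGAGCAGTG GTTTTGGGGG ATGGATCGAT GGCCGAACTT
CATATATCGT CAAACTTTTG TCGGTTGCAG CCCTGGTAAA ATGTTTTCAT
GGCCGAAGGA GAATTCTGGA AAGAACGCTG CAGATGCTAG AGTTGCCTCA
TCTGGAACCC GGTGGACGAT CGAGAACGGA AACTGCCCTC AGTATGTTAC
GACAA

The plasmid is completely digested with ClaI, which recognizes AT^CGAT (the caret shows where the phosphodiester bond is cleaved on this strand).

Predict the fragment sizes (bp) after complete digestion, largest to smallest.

ClaI sites (ATCGAT) start at positions 18, 31, 85.
ClaI cuts after base 2 of each site, so after positions 19, 32, 86.
Circular molecule, 3 cuts → 3 fragments:
  20–32 → 13 bp
  33–86 → 54 bp
  87–255 then 1–19 → 169 + 19 = 188 bp
Sorted largest to smallest: 188, 54, 13 bp.

188, 54, 13 bp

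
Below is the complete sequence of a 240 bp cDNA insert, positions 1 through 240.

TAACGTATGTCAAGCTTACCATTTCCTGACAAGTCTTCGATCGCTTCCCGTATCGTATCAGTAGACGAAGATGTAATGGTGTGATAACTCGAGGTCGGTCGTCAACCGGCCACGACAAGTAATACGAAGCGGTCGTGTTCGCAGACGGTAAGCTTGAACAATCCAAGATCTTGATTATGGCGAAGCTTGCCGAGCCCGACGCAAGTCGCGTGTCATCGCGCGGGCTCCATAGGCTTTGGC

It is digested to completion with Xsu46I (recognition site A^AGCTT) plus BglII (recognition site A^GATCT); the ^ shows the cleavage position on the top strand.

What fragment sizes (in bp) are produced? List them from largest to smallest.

Xsu46I sites (AAGCTT) start at positions 12, 150, 183.
Xsu46I cuts after the first base of each site, so after positions 12, 150, 183.
The BglII site (AGATCT) starts at position 166.
BglII cuts after the first base of each site, so after position 166.
Combined cut positions: 12, 150, 166, 183.
Linear molecule, 4 cuts → 5 fragments:
  1–12 → 12 bp
  13–150 → 138 bp
  151–166 → 16 bp
  167–183 → 17 bp
  184–240 → 57 bp
Sorted largest to smallest: 138, 57, 17, 16, 12 bp.

138, 57, 17, 16, 12 bp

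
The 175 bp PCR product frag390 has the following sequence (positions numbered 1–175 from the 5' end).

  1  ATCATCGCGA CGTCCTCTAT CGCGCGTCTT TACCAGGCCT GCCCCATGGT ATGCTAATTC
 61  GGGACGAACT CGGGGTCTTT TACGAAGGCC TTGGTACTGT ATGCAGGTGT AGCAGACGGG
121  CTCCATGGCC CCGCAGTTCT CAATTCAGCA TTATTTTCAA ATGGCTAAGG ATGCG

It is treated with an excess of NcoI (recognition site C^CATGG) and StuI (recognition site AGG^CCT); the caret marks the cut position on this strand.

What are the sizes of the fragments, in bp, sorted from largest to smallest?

NcoI sites (CCATGG) start at positions 44, 123.
NcoI cuts after the first base of each site, so after positions 44, 123.
StuI sites (AGGCCT) start at positions 35, 86.
StuI cuts after base 3 of each site, so after positions 37, 88.
Combined cut positions: 37, 44, 88, 123.
Linear molecule, 4 cuts → 5 fragments:
  1–37 → 37 bp
  38–44 → 7 bp
  45–88 → 44 bp
  89–123 → 35 bp
  124–175 → 52 bp
Sorted largest to smallest: 52, 44, 37, 35, 7 bp.

52, 44, 37, 35, 7 bp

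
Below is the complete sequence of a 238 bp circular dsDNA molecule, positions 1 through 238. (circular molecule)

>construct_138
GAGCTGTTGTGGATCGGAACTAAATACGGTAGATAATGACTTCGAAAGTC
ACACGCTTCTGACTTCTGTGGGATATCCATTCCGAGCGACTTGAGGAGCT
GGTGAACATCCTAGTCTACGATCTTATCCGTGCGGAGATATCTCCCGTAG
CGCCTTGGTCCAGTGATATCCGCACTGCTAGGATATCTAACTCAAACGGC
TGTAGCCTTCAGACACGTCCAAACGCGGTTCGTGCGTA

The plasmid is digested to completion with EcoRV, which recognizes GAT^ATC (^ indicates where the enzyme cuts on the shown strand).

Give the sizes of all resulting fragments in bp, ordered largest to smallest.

EcoRV sites (GATATC) start at positions 72, 137, 165, 182.
EcoRV cuts after base 3 of each site, so after positions 74, 139, 167, 184.
Circular molecule, 4 cuts → 4 fragments:
  75–139 → 65 bp
  140–167 → 28 bp
  168–184 → 17 bp
  185–238 then 1–74 → 54 + 74 = 128 bp
Sorted largest to smallest: 128, 65, 28, 17 bp.

128, 65, 28, 17 bp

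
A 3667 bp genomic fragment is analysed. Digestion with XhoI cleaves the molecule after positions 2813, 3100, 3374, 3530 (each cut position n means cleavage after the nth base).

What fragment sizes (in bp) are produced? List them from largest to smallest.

2813, 287, 274, 156, 137 bp

Linear molecule, 4 cuts → 5 fragments:
  2813 − 0 = 2813 bp
  3100 − 2813 = 287 bp
  3374 − 3100 = 274 bp
  3530 − 3374 = 156 bp
  3667 − 3530 = 137 bp
Sorted largest to smallest: 2813, 287, 274, 156, 137 bp.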